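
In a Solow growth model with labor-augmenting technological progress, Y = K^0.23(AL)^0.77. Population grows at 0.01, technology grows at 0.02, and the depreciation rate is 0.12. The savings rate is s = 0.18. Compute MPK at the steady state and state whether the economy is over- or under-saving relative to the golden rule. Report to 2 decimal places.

The effective depreciation rate is n + g + δ = 0.01 + 0.02 + 0.12 = 0.15.
Steady-state k*: s·k^0.23 = 0.15·k gives k* = (0.18/0.15)^(1/0.77) ≈ 1.2672.
MPK = 0.23·1.2672^(-0.77) ≈ 0.1917.
MPK > n+g+δ = 0.15, so the economy is dynamically efficient (under-saving).

under-saving; MPK ≈ 0.19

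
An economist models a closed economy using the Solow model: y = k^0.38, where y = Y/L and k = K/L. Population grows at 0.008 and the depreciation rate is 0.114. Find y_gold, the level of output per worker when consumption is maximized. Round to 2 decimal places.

The effective depreciation rate is n + δ = 0.008 + 0.114 = 0.122.
Setting f'(k) = n+δ gives 0.38·k^(0.38−1) = 0.122, hence k_gold = (0.38/0.122)^(1/0.62) ≈ 6.2495.
Output: y_gold = k_gold^0.38 = 6.2495^0.38 ≈ 2.0064.

y_gold ≈ 2.01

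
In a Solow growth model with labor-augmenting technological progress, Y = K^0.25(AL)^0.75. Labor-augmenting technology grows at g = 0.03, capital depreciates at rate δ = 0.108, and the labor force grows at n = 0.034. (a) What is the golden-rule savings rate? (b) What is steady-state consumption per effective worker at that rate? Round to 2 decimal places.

Break-even investment rate: n + g + δ = 0.034 + 0.03 + 0.108 = 0.172.
For Cobb-Douglas, s_gold equals capital's share: s_gold = 0.25.
Maximizing c = f(k) − (n+g+δ)·k gives f'(k) = n+g+δ, i.e. 0.25·k^(0.25−1) = 0.172, so k_gold = (0.25/0.172)^(1/0.75) ≈ 1.6465.
y_gold = 1.6465^0.25 ≈ 1.1328; c_gold = (1−0.25)·y_gold ≈ 0.8496.

(a) s_gold = 0.25; (b) c_gold ≈ 0.85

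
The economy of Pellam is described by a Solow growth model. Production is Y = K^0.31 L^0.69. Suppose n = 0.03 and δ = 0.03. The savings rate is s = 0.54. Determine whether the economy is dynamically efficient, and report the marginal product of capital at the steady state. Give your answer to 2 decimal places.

dynamically inefficient; MPK ≈ 0.03

The effective depreciation rate is n + δ = 0.03 + 0.03 = 0.06.
Steady-state k*: s·k^0.31 = 0.06·k gives k* = (0.54/0.06)^(1/0.69) ≈ 24.1524.
MPK = 0.31·24.1524^(-0.69) ≈ 0.0344.
MPK < n+δ = 0.06, so the economy is dynamically inefficient (over-saving).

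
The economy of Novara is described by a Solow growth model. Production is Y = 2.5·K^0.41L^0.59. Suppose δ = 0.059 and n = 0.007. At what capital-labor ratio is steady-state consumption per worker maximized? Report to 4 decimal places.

Capital per worker breaks even when investment replaces (n + δ)·k; here n + δ = 0.066.
At the golden rule the marginal product of capital equals n+δ: 0.41·2.5·k^(0.41−1) = 0.066. Solving, k_gold = (0.41·2.5/0.066)^(1/0.59) ≈ 104.4598.

k_gold ≈ 104.4598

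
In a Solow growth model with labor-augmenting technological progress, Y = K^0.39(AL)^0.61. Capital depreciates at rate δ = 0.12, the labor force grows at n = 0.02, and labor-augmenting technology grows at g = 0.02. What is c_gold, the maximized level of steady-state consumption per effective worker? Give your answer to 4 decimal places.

c_gold ≈ 1.0783

n + g + δ = 0.02 + 0.02 + 0.12 = 0.16.
Golden rule sets MPK = n+g+δ: 0.39·k^(0.39−1) = 0.16, so k_gold = (0.39/0.16)^(1/0.61) ≈ 4.3086.
y_gold = 4.3086^0.39 ≈ 1.7676.
c_gold = y_gold − (n+g+δ)·k_gold = 1.7676 − 0.16·4.3086 ≈ 1.0783.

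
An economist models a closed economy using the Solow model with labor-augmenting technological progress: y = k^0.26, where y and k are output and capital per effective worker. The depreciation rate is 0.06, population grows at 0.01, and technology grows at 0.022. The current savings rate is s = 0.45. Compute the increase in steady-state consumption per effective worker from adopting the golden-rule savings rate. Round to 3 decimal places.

Δc ≈ 0.105

n + g + δ = 0.01 + 0.022 + 0.06 = 0.092.
Current steady state (s = 0.45): k* = (0.45/0.092)^(1/0.74) ≈ 8.5439, y* = 8.5439^0.26 ≈ 1.7467, c* = (1−0.45)·1.7467 ≈ 0.9607.
At the golden rule the marginal product of capital equals n+g+δ: 0.26·k^(0.26−1) = 0.092. Solving, k_gold = (0.26/0.092)^(1/0.74) ≈ 4.0711.
y_gold = 4.0711^0.26 ≈ 1.4405, c_gold = y_gold − 0.092·k_gold ≈ 1.0660.
Gain: Δc = 1.0660 − 0.9607 ≈ 0.1053.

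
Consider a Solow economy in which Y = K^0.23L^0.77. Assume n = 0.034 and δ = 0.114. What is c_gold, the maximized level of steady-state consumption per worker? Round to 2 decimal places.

Break-even investment rate: n + δ = 0.034 + 0.114 = 0.148.
Setting f'(k) = n+δ gives 0.23·k^(0.23−1) = 0.148, hence k_gold = (0.23/0.148)^(1/0.77) ≈ 1.7728.
y_gold = 1.7728^0.23 ≈ 1.1408.
c_gold = y_gold − (n+δ)·k_gold = 1.1408 − 0.148·1.7728 ≈ 0.8784.

c_gold ≈ 0.88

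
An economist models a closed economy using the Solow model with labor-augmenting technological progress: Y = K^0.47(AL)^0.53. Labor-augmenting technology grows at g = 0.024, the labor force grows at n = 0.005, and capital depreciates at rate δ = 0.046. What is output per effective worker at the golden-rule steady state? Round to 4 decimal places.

y_gold ≈ 5.0910

Capital per effective worker breaks even when investment replaces (n + g + δ)·k; here n + g + δ = 0.075.
Setting f'(k) = n+g+δ gives 0.47·k^(0.47−1) = 0.075, hence k_gold = (0.47/0.075)^(1/0.53) ≈ 31.9038.
Output: y_gold = k_gold^0.47 = 31.9038^0.47 ≈ 5.0910.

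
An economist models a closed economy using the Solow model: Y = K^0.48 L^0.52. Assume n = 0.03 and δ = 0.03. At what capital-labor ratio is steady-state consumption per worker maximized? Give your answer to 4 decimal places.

The effective depreciation rate is n + δ = 0.03 + 0.03 = 0.06.
Setting f'(k) = n+δ gives 0.48·k^(0.48−1) = 0.06, hence k_gold = (0.48/0.06)^(1/0.52) ≈ 54.5395.

k_gold ≈ 54.5395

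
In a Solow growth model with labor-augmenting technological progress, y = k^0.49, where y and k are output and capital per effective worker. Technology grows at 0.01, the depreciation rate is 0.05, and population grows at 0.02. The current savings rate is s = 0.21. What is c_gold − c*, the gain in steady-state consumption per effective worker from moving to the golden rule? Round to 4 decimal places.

Δc ≈ 0.9127

Break-even investment rate: n + g + δ = 0.02 + 0.01 + 0.05 = 0.08.
Current steady state (s = 0.21): k* = (0.21/0.08)^(1/0.51) ≈ 6.6347, y* = 6.6347^0.49 ≈ 2.5275, c* = (1−0.21)·2.5275 ≈ 1.9967.
At the golden rule the marginal product of capital equals n+g+δ: 0.49·k^(0.49−1) = 0.08. Solving, k_gold = (0.49/0.08)^(1/0.51) ≈ 34.9418.
y_gold = 34.9418^0.49 ≈ 5.7048, c_gold = y_gold − 0.08·k_gold ≈ 2.9094.
Gain: Δc = 2.9094 − 1.9967 ≈ 0.9127.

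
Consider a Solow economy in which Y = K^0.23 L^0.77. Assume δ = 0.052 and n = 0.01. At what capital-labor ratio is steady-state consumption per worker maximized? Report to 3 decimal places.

k_gold ≈ 5.488

n + δ = 0.01 + 0.052 = 0.062.
Golden rule sets MPK = n+δ: 0.23·k^(0.23−1) = 0.062, so k_gold = (0.23/0.062)^(1/0.77) ≈ 5.4878.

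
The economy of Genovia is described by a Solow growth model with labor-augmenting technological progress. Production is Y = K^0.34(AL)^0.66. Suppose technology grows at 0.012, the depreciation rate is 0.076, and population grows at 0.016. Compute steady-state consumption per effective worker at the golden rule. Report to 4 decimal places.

The effective depreciation rate is n + g + δ = 0.016 + 0.012 + 0.076 = 0.104.
Maximizing c = f(k) − (n+g+δ)·k gives f'(k) = n+g+δ, i.e. 0.34·k^(0.34−1) = 0.104, so k_gold = (0.34/0.104)^(1/0.66) ≈ 6.0181.
y_gold = 6.0181^0.34 ≈ 1.8408.
c_gold = y_gold − (n+g+δ)·k_gold = 1.8408 − 0.104·6.0181 ≈ 1.2150.

c_gold ≈ 1.2150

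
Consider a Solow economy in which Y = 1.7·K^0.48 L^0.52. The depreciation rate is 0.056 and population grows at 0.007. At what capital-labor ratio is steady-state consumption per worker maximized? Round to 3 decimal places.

k_gold ≈ 137.763

Break-even investment rate: n + δ = 0.007 + 0.056 = 0.063.
At the golden rule the marginal product of capital equals n+δ: 0.48·1.7·k^(0.48−1) = 0.063. Solving, k_gold = (0.48·1.7/0.063)^(1/0.52) ≈ 137.7634.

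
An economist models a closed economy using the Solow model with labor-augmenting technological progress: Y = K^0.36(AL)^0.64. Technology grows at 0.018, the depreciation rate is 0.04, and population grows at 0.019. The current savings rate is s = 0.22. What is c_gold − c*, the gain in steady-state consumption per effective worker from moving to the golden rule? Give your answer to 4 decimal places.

Δc ≈ 0.1160

The effective depreciation rate is n + g + δ = 0.019 + 0.018 + 0.04 = 0.077.
Current steady state (s = 0.22): k* = (0.22/0.077)^(1/0.64) ≈ 5.1570, y* = 5.1570^0.36 ≈ 1.8049, c* = (1−0.22)·1.8049 ≈ 1.4078.
Setting f'(k) = n+g+δ gives 0.36·k^(0.36−1) = 0.077, hence k_gold = (0.36/0.077)^(1/0.64) ≈ 11.1322.
y_gold = 11.1322^0.36 ≈ 2.3811, c_gold = y_gold − 0.077·k_gold ≈ 1.5239.
Gain: Δc = 1.5239 − 1.4078 ≈ 0.1160.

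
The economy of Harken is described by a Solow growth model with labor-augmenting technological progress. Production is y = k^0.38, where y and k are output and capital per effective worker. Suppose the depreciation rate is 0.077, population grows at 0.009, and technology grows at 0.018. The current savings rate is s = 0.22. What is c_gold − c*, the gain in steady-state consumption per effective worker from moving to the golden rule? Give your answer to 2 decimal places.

Capital per effective worker breaks even when investment replaces (n + g + δ)·k; here n + g + δ = 0.104.
Current steady state (s = 0.22): k* = (0.22/0.104)^(1/0.62) ≈ 3.3483, y* = 3.3483^0.38 ≈ 1.5828, c* = (1−0.22)·1.5828 ≈ 1.2346.
Maximizing c = f(k) − (n+g+δ)·k gives f'(k) = n+g+δ, i.e. 0.38·k^(0.38−1) = 0.104, so k_gold = (0.38/0.104)^(1/0.62) ≈ 8.0847.
y_gold = 8.0847^0.38 ≈ 2.2126, c_gold = y_gold − 0.104·k_gold ≈ 1.3718.
Gain: Δc = 1.3718 − 1.2346 ≈ 0.1372.

Δc ≈ 0.14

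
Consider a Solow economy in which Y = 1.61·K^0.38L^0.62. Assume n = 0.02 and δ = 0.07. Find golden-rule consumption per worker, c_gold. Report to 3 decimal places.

c_gold ≈ 3.231

Capital per worker breaks even when investment replaces (n + δ)·k; here n + δ = 0.09.
Setting f'(k) = n+δ gives 0.38·1.61·k^(0.38−1) = 0.09, hence k_gold = (0.38·1.61/0.09)^(1/0.62) ≈ 22.0053.
y_gold = 1.61·22.0053^0.38 ≈ 5.2118.
c_gold = y_gold − (n+δ)·k_gold = 5.2118 − 0.09·22.0053 ≈ 3.2313.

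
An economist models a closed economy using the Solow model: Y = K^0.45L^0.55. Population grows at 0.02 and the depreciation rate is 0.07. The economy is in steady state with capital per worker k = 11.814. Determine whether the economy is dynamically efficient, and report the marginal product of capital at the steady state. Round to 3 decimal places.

dynamically efficient; MPK ≈ 0.116

Break-even investment rate: n + δ = 0.02 + 0.07 = 0.09.
MPK = 0.45·k^(0.45−1) = 0.45·11.814^(-0.55) ≈ 0.1157.
MPK > 0.09, so the economy is dynamically efficient (under-saving).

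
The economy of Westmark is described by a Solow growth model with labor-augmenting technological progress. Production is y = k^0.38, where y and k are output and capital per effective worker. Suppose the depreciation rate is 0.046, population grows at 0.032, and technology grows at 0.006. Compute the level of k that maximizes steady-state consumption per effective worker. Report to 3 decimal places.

k_gold ≈ 11.409

The effective depreciation rate is n + g + δ = 0.032 + 0.006 + 0.046 = 0.084.
Golden rule sets MPK = n+g+δ: 0.38·k^(0.38−1) = 0.084, so k_gold = (0.38/0.084)^(1/0.62) ≈ 11.4095.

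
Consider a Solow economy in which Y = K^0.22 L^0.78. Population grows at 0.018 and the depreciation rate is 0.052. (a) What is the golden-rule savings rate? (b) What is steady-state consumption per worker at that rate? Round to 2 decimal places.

(a) s_gold = 0.22; (b) c_gold ≈ 1.08

Break-even investment rate: n + δ = 0.018 + 0.052 = 0.07.
For Cobb-Douglas, s_gold equals capital's share: s_gold = 0.22.
At the golden rule the marginal product of capital equals n+δ: 0.22·k^(0.22−1) = 0.07. Solving, k_gold = (0.22/0.07)^(1/0.78) ≈ 4.3411.
y_gold = 4.3411^0.22 ≈ 1.3812; c_gold = (1−0.22)·y_gold ≈ 1.0774.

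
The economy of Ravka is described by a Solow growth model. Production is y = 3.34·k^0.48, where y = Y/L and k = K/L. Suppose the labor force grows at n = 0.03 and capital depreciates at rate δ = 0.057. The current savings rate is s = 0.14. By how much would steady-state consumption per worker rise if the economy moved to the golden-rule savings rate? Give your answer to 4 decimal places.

Capital per worker breaks even when investment replaces (n + δ)·k; here n + δ = 0.087.
Current steady state (s = 0.14): k* = (0.14·3.34/0.087)^(1/0.52) ≈ 25.3822, y* = 3.34·25.3822^0.48 ≈ 15.7732, c* = (1−0.14)·15.7732 ≈ 13.5650.
At the golden rule the marginal product of capital equals n+δ: 0.48·3.34·k^(0.48−1) = 0.087. Solving, k_gold = (0.48·3.34/0.087)^(1/0.52) ≈ 271.3896.
y_gold = 3.34·271.3896^0.48 ≈ 49.1894, c_gold = y_gold − 0.087·k_gold ≈ 25.5785.
Gain: Δc = 25.5785 − 13.5650 ≈ 12.0135.

Δc ≈ 12.0135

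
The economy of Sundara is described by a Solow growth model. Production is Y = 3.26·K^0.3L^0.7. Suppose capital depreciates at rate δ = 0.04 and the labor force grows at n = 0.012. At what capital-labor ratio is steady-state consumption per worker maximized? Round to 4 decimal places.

k_gold ≈ 66.1423

n + δ = 0.012 + 0.04 = 0.052.
At the golden rule the marginal product of capital equals n+δ: 0.3·3.26·k^(0.3−1) = 0.052. Solving, k_gold = (0.3·3.26/0.052)^(1/0.7) ≈ 66.1423.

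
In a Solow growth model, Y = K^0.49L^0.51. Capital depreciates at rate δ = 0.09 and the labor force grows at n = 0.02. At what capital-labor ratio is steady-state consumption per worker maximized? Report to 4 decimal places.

k_gold ≈ 18.7139

Break-even investment rate: n + δ = 0.02 + 0.09 = 0.11.
Maximizing c = f(k) − (n+δ)·k gives f'(k) = n+δ, i.e. 0.49·k^(0.49−1) = 0.11, so k_gold = (0.49/0.11)^(1/0.51) ≈ 18.7139.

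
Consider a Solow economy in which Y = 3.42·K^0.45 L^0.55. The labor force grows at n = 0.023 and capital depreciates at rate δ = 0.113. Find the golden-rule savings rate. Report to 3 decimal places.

s_gold = 0.450

Break-even investment rate: n + δ = 0.023 + 0.113 = 0.136.
At the golden rule MPK = n+δ, and in any Cobb-Douglas steady state s = (n+δ)·k/y = MPK·k/y = capital's share 0.45.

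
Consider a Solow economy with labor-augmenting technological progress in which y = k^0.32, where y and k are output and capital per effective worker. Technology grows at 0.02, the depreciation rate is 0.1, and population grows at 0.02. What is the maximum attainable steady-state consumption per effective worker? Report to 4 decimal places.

c_gold ≈ 1.0034

n + g + δ = 0.02 + 0.02 + 0.1 = 0.14.
Golden rule sets MPK = n+g+δ: 0.32·k^(0.32−1) = 0.14, so k_gold = (0.32/0.14)^(1/0.68) ≈ 3.3727.
y_gold = 3.3727^0.32 ≈ 1.4755.
c_gold = y_gold − (n+g+δ)·k_gold = 1.4755 − 0.14·3.3727 ≈ 1.0034.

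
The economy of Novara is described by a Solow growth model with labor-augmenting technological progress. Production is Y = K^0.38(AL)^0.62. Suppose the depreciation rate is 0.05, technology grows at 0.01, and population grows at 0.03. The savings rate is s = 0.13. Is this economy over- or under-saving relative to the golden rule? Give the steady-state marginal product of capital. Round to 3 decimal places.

under-saving; MPK ≈ 0.263

n + g + δ = 0.03 + 0.01 + 0.05 = 0.09.
Steady-state k*: s·k^0.38 = 0.09·k gives k* = (0.13/0.09)^(1/0.62) ≈ 1.8096.
MPK = 0.38·1.8096^(-0.62) ≈ 0.2631.
MPK > n+g+δ = 0.09, so the economy is dynamically efficient (under-saving).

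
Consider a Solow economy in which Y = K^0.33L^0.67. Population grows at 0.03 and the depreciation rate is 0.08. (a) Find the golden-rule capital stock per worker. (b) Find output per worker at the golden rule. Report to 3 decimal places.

(a) k_gold ≈ 5.154; (b) y_gold ≈ 1.718

Capital per worker breaks even when investment replaces (n + δ)·k; here n + δ = 0.11.
Setting f'(k) = n+δ gives 0.33·k^(0.33−1) = 0.11, hence k_gold = (0.33/0.11)^(1/0.67) ≈ 5.1537.
y_gold = 5.1537^0.33 ≈ 1.7179.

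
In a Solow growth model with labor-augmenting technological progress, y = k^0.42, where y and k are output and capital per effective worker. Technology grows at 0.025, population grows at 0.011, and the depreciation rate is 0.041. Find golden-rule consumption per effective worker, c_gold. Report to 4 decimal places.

Break-even investment rate: n + g + δ = 0.011 + 0.025 + 0.041 = 0.077.
At the golden rule the marginal product of capital equals n+g+δ: 0.42·k^(0.42−1) = 0.077. Solving, k_gold = (0.42/0.077)^(1/0.58) ≈ 18.6326.
y_gold = 18.6326^0.42 ≈ 3.4160.
c_gold = y_gold − (n+g+δ)·k_gold = 3.4160 − 0.077·18.6326 ≈ 1.9813.

c_gold ≈ 1.9813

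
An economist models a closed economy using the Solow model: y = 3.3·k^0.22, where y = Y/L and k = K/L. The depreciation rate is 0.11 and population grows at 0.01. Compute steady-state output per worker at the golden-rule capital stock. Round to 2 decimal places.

y_gold ≈ 5.48

Break-even investment rate: n + δ = 0.01 + 0.11 = 0.12.
Setting f'(k) = n+δ gives 0.22·3.3·k^(0.22−1) = 0.12, hence k_gold = (0.22·3.3/0.12)^(1/0.78) ≈ 10.0520.
Output: y_gold = 3.3·k_gold^0.22 = 3.3·10.0520^0.22 ≈ 5.4829.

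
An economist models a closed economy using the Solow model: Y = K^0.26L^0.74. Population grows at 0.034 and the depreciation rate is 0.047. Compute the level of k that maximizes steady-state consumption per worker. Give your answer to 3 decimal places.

k_gold ≈ 4.836

Capital per worker breaks even when investment replaces (n + δ)·k; here n + δ = 0.081.
Maximizing c = f(k) − (n+δ)·k gives f'(k) = n+δ, i.e. 0.26·k^(0.26−1) = 0.081, so k_gold = (0.26/0.081)^(1/0.74) ≈ 4.8355.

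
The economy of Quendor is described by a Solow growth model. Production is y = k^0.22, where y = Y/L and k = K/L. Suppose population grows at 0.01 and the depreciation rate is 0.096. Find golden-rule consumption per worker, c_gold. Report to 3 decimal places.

c_gold ≈ 0.958

Capital per worker breaks even when investment replaces (n + δ)·k; here n + δ = 0.106.
Maximizing c = f(k) − (n+δ)·k gives f'(k) = n+δ, i.e. 0.22·k^(0.22−1) = 0.106, so k_gold = (0.22/0.106)^(1/0.78) ≈ 2.5501.
y_gold = 2.5501^0.22 ≈ 1.2287.
c_gold = y_gold − (n+δ)·k_gold = 1.2287 − 0.106·2.5501 ≈ 0.9584.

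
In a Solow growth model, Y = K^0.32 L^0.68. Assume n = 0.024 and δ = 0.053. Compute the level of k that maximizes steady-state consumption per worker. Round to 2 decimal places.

The effective depreciation rate is n + δ = 0.024 + 0.053 = 0.077.
Setting f'(k) = n+δ gives 0.32·k^(0.32−1) = 0.077, hence k_gold = (0.32/0.077)^(1/0.68) ≈ 8.1244.

k_gold ≈ 8.12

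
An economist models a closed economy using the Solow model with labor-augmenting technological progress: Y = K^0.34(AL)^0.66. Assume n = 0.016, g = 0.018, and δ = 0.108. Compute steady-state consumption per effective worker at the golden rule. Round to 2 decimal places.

c_gold ≈ 1.03

Capital per effective worker breaks even when investment replaces (n + g + δ)·k; here n + g + δ = 0.142.
At the golden rule the marginal product of capital equals n+g+δ: 0.34·k^(0.34−1) = 0.142. Solving, k_gold = (0.34/0.142)^(1/0.66) ≈ 3.7543.
y_gold = 3.7543^0.34 ≈ 1.5680.
c_gold = y_gold − (n+g+δ)·k_gold = 1.5680 − 0.142·3.7543 ≈ 1.0349.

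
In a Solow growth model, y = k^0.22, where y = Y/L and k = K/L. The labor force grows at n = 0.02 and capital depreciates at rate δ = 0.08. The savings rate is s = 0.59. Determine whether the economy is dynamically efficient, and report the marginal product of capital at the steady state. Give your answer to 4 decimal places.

dynamically inefficient; MPK ≈ 0.0373

n + δ = 0.02 + 0.08 = 0.1.
Steady-state k*: s·k^0.22 = 0.1·k gives k* = (0.59/0.1)^(1/0.78) ≈ 9.7336.
MPK = 0.22·9.7336^(-0.78) ≈ 0.0373.
MPK < n+δ = 0.1, so the economy is dynamically inefficient (over-saving).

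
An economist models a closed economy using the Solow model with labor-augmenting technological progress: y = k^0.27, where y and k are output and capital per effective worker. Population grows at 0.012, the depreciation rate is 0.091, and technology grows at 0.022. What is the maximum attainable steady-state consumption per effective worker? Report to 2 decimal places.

c_gold ≈ 0.97

The effective depreciation rate is n + g + δ = 0.012 + 0.022 + 0.091 = 0.125.
At the golden rule the marginal product of capital equals n+g+δ: 0.27·k^(0.27−1) = 0.125. Solving, k_gold = (0.27/0.125)^(1/0.73) ≈ 2.8718.
y_gold = 2.8718^0.27 ≈ 1.3295.
c_gold = y_gold − (n+g+δ)·k_gold = 1.3295 − 0.125·2.8718 ≈ 0.9706.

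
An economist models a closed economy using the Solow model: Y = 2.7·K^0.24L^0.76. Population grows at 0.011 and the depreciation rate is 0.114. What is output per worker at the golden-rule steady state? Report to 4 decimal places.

Break-even investment rate: n + δ = 0.011 + 0.114 = 0.125.
Setting f'(k) = n+δ gives 0.24·2.7·k^(0.24−1) = 0.125, hence k_gold = (0.24·2.7/0.125)^(1/0.76) ≈ 8.7166.
Output: y_gold = 2.7·k_gold^0.24 = 2.7·8.7166^0.24 ≈ 4.5399.

y_gold ≈ 4.5399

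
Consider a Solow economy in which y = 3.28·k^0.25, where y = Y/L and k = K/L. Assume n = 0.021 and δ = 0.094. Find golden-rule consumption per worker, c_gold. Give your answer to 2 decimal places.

Break-even investment rate: n + δ = 0.021 + 0.094 = 0.115.
Golden rule sets MPK = n+δ: 0.25·3.28·k^(0.25−1) = 0.115, so k_gold = (0.25·3.28/0.115)^(1/0.75) ≈ 13.7242.
y_gold = 3.28·13.7242^0.25 ≈ 6.3131.
c_gold = y_gold − (n+δ)·k_gold = 6.3131 − 0.115·13.7242 ≈ 4.7349.

c_gold ≈ 4.73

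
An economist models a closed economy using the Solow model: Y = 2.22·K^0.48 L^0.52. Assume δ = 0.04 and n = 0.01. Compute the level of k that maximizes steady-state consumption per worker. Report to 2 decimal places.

Break-even investment rate: n + δ = 0.01 + 0.04 = 0.05.
Maximizing c = f(k) − (n+δ)·k gives f'(k) = n+δ, i.e. 0.48·2.22·k^(0.48−1) = 0.05, so k_gold = (0.48·2.22/0.05)^(1/0.52) ≈ 358.9604.

k_gold ≈ 358.96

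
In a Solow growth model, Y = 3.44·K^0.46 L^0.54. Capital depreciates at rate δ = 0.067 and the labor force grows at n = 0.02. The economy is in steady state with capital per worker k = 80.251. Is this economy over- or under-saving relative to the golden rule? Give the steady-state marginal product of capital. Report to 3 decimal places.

Capital per worker breaks even when investment replaces (n + δ)·k; here n + δ = 0.087.
MPK = 0.46·3.44·k^(0.46−1) = 0.46·3.44·80.251^(-0.54) ≈ 0.1482.
MPK > 0.087, so the economy is dynamically efficient (under-saving).

under-saving; MPK ≈ 0.148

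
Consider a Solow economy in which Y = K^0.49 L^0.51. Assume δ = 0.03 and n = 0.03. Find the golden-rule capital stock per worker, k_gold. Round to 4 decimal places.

Capital per worker breaks even when investment replaces (n + δ)·k; here n + δ = 0.06.
Maximizing c = f(k) − (n+δ)·k gives f'(k) = n+δ, i.e. 0.49·k^(0.49−1) = 0.06, so k_gold = (0.49/0.06)^(1/0.51) ≈ 61.4219.

k_gold ≈ 61.4219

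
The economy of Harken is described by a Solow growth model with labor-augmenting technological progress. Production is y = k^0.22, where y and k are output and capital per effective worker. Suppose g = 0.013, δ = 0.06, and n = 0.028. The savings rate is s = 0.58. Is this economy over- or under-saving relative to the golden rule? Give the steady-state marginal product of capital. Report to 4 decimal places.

over-saving; MPK ≈ 0.0383

Capital per effective worker breaks even when investment replaces (n + g + δ)·k; here n + g + δ = 0.101.
Steady-state k*: s·k^0.22 = 0.101·k gives k* = (0.58/0.101)^(1/0.78) ≈ 9.4019.
MPK = 0.22·9.4019^(-0.78) ≈ 0.0383.
MPK < n+g+δ = 0.101, so the economy is dynamically inefficient (over-saving).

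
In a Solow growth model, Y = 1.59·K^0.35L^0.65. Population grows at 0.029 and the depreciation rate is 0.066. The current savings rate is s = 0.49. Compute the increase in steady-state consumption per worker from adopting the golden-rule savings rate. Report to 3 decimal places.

Δc ≈ 0.159

Capital per worker breaks even when investment replaces (n + δ)·k; here n + δ = 0.095.
Current steady state (s = 0.49): k* = (0.49·1.59/0.095)^(1/0.65) ≈ 25.4656, y* = 1.59·25.4656^0.35 ≈ 4.9372, c* = (1−0.49)·4.9372 ≈ 2.5180.
At the golden rule the marginal product of capital equals n+δ: 0.35·1.59·k^(0.35−1) = 0.095. Solving, k_gold = (0.35·1.59/0.095)^(1/0.65) ≈ 15.1754.
y_gold = 1.59·15.1754^0.35 ≈ 4.1190, c_gold = y_gold − 0.095·k_gold ≈ 2.6774.
Gain: Δc = 2.6774 − 2.5180 ≈ 0.1594.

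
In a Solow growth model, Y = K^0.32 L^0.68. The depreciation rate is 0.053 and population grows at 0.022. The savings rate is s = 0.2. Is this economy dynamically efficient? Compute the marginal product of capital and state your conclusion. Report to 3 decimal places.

dynamically efficient; MPK ≈ 0.120

Capital per worker breaks even when investment replaces (n + δ)·k; here n + δ = 0.075.
Steady-state k*: s·k^0.32 = 0.075·k gives k* = (0.2/0.075)^(1/0.68) ≈ 4.2308.
MPK = 0.32·4.2308^(-0.68) ≈ 0.1200.
MPK > n+δ = 0.075, so the economy is dynamically efficient (under-saving).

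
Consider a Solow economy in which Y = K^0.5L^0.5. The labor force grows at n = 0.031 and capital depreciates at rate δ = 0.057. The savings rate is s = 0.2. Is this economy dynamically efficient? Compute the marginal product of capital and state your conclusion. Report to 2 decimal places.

The effective depreciation rate is n + δ = 0.031 + 0.057 = 0.088.
Steady-state k*: s·k^0.5 = 0.088·k gives k* = (0.2/0.088)^(1/0.5) ≈ 5.1653.
MPK = 0.5·5.1653^(-0.5) ≈ 0.2200.
MPK > n+δ = 0.088, so the economy is dynamically efficient (under-saving).

dynamically efficient; MPK ≈ 0.22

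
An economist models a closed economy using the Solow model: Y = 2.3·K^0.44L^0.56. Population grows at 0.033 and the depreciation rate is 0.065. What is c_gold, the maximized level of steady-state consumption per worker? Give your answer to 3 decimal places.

n + δ = 0.033 + 0.065 = 0.098.
At the golden rule the marginal product of capital equals n+δ: 0.44·2.3·k^(0.44−1) = 0.098. Solving, k_gold = (0.44·2.3/0.098)^(1/0.56) ≈ 64.6596.
y_gold = 2.3·64.6596^0.44 ≈ 14.4015.
c_gold = y_gold − (n+δ)·k_gold = 14.4015 − 0.098·64.6596 ≈ 8.0648.

c_gold ≈ 8.065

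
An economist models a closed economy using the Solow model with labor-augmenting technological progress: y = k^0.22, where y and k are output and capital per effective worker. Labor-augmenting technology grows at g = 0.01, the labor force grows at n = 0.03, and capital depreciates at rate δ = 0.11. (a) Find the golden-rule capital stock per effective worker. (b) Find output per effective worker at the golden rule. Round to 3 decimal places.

The effective depreciation rate is n + g + δ = 0.03 + 0.01 + 0.11 = 0.15.
Golden rule sets MPK = n+g+δ: 0.22·k^(0.22−1) = 0.15, so k_gold = (0.22/0.15)^(1/0.78) ≈ 1.6340.
y_gold = 1.6340^0.22 ≈ 1.1141.

(a) k_gold ≈ 1.634; (b) y_gold ≈ 1.114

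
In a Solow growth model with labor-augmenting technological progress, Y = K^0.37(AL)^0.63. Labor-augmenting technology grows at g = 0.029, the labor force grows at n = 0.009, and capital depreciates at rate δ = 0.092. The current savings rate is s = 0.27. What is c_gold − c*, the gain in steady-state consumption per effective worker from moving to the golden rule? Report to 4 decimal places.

The effective depreciation rate is n + g + δ = 0.009 + 0.029 + 0.092 = 0.13.
Current steady state (s = 0.27): k* = (0.27/0.13)^(1/0.63) ≈ 3.1904, y* = 3.1904^0.37 ≈ 1.5361, c* = (1−0.27)·1.5361 ≈ 1.1214.
Golden rule sets MPK = n+g+δ: 0.37·k^(0.37−1) = 0.13, so k_gold = (0.37/0.13)^(1/0.63) ≈ 5.2607.
y_gold = 5.2607^0.37 ≈ 1.8484, c_gold = y_gold − 0.13·k_gold ≈ 1.1645.
Gain: Δc = 1.1645 − 1.1214 ≈ 0.0431.

Δc ≈ 0.0431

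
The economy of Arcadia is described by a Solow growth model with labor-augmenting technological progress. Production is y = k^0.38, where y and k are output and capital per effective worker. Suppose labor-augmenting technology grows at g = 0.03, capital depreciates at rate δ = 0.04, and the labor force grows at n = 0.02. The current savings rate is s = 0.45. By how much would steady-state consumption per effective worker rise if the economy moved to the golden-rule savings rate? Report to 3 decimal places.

Capital per effective worker breaks even when investment replaces (n + g + δ)·k; here n + g + δ = 0.09.
Current steady state (s = 0.45): k* = (0.45/0.09)^(1/0.62) ≈ 13.4082, y* = 13.4082^0.38 ≈ 2.6816, c* = (1−0.45)·2.6816 ≈ 1.4749.
Setting f'(k) = n+g+δ gives 0.38·k^(0.38−1) = 0.09, hence k_gold = (0.38/0.09)^(1/0.62) ≈ 10.2079.
y_gold = 10.2079^0.38 ≈ 2.4177, c_gold = y_gold − 0.09·k_gold ≈ 1.4990.
Gain: Δc = 1.4990 − 1.4749 ≈ 0.0240.

Δc ≈ 0.024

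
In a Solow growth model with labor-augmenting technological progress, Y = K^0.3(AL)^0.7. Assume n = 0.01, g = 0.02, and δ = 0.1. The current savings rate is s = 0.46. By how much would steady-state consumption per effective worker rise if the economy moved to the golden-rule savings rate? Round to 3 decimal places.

n + g + δ = 0.01 + 0.02 + 0.1 = 0.13.
Current steady state (s = 0.46): k* = (0.46/0.13)^(1/0.7) ≈ 6.0816, y* = 6.0816^0.3 ≈ 1.7187, c* = (1−0.46)·1.7187 ≈ 0.9281.
Golden rule sets MPK = n+g+δ: 0.3·k^(0.3−1) = 0.13, so k_gold = (0.3/0.13)^(1/0.7) ≈ 3.3024.
y_gold = 3.3024^0.3 ≈ 1.4310, c_gold = y_gold − 0.13·k_gold ≈ 1.0017.
Gain: Δc = 1.0017 − 0.9281 ≈ 0.0736.

Δc ≈ 0.074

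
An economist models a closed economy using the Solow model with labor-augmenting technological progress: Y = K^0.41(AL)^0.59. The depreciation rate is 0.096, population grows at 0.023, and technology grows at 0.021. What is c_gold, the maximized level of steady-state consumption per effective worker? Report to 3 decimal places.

Capital per effective worker breaks even when investment replaces (n + g + δ)·k; here n + g + δ = 0.14.
Golden rule sets MPK = n+g+δ: 0.41·k^(0.41−1) = 0.14, so k_gold = (0.41/0.14)^(1/0.59) ≈ 6.1793.
y_gold = 6.1793^0.41 ≈ 2.1100.
c_gold = y_gold − (n+g+δ)·k_gold = 2.1100 − 0.14·6.1793 ≈ 1.2449.

c_gold ≈ 1.245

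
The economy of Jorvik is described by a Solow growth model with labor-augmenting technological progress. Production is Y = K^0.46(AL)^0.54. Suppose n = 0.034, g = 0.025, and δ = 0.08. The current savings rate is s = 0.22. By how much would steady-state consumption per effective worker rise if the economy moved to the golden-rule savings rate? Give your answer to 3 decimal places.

Δc ≈ 0.343

n + g + δ = 0.034 + 0.025 + 0.08 = 0.139.
Current steady state (s = 0.22): k* = (0.22/0.139)^(1/0.54) ≈ 2.3403, y* = 2.3403^0.46 ≈ 1.4787, c* = (1−0.22)·1.4787 ≈ 1.1533.
Golden rule sets MPK = n+g+δ: 0.46·k^(0.46−1) = 0.139, so k_gold = (0.46/0.139)^(1/0.54) ≈ 9.1725.
y_gold = 9.1725^0.46 ≈ 2.7717, c_gold = y_gold − 0.139·k_gold ≈ 1.4967.
Gain: Δc = 1.4967 − 1.1533 ≈ 0.3434.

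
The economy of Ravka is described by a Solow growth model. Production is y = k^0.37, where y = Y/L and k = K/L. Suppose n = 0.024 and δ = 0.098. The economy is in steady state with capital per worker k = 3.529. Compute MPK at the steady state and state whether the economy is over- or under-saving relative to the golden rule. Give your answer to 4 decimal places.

Break-even investment rate: n + δ = 0.024 + 0.098 = 0.122.
MPK = 0.37·k^(0.37−1) = 0.37·3.529^(-0.63) ≈ 0.1672.
MPK > 0.122, so the economy is dynamically efficient (under-saving).

under-saving; MPK ≈ 0.1672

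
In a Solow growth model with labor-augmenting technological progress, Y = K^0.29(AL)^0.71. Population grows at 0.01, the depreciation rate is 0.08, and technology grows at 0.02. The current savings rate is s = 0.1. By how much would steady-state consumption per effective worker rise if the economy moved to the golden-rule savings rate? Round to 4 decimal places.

n + g + δ = 0.01 + 0.02 + 0.08 = 0.11.
Current steady state (s = 0.1): k* = (0.1/0.11)^(1/0.71) ≈ 0.8744, y* = 0.8744^0.29 ≈ 0.9618, c* = (1−0.1)·0.9618 ≈ 0.8656.
Maximizing c = f(k) − (n+g+δ)·k gives f'(k) = n+g+δ, i.e. 0.29·k^(0.29−1) = 0.11, so k_gold = (0.29/0.11)^(1/0.71) ≈ 3.9171.
y_gold = 3.9171^0.29 ≈ 1.4858, c_gold = y_gold − 0.11·k_gold ≈ 1.0549.
Gain: Δc = 1.0549 − 0.8656 ≈ 0.1893.

Δc ≈ 0.1893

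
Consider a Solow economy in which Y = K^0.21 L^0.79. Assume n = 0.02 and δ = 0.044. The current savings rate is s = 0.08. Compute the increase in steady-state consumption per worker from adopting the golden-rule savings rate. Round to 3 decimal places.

Δc ≈ 0.107

n + δ = 0.02 + 0.044 = 0.064.
Current steady state (s = 0.08): k* = (0.08/0.064)^(1/0.79) ≈ 1.3264, y* = 1.3264^0.21 ≈ 1.0611, c* = (1−0.08)·1.0611 ≈ 0.9762.
Setting f'(k) = n+δ gives 0.21·k^(0.21−1) = 0.064, hence k_gold = (0.21/0.064)^(1/0.79) ≈ 4.5000.
y_gold = 4.5000^0.21 ≈ 1.3714, c_gold = y_gold − 0.064·k_gold ≈ 1.0834.
Gain: Δc = 1.0834 − 0.9762 ≈ 0.1072.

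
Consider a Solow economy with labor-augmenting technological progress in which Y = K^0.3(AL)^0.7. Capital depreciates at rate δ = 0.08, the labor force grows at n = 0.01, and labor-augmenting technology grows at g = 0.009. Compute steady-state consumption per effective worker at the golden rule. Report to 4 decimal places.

c_gold ≈ 1.1258

Capital per effective worker breaks even when investment replaces (n + g + δ)·k; here n + g + δ = 0.099.
Setting f'(k) = n+g+δ gives 0.3·k^(0.3−1) = 0.099, hence k_gold = (0.3/0.099)^(1/0.7) ≈ 4.8735.
y_gold = 4.8735^0.3 ≈ 1.6082.
c_gold = y_gold − (n+g+δ)·k_gold = 1.6082 − 0.099·4.8735 ≈ 1.1258.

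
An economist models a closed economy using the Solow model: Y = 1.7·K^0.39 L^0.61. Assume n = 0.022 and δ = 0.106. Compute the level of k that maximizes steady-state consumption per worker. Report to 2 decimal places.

k_gold ≈ 14.82

Break-even investment rate: n + δ = 0.022 + 0.106 = 0.128.
Setting f'(k) = n+δ gives 0.39·1.7·k^(0.39−1) = 0.128, hence k_gold = (0.39·1.7/0.128)^(1/0.61) ≈ 14.8248.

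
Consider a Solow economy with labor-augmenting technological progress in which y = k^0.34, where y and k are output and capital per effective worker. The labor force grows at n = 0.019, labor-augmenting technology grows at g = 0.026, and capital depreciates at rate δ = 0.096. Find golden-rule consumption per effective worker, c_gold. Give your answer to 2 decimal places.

c_gold ≈ 1.04

Break-even investment rate: n + g + δ = 0.019 + 0.026 + 0.096 = 0.141.
At the golden rule the marginal product of capital equals n+g+δ: 0.34·k^(0.34−1) = 0.141. Solving, k_gold = (0.34/0.141)^(1/0.66) ≈ 3.7947.
y_gold = 3.7947^0.34 ≈ 1.5737.
c_gold = y_gold − (n+g+δ)·k_gold = 1.5737 − 0.141·3.7947 ≈ 1.0386.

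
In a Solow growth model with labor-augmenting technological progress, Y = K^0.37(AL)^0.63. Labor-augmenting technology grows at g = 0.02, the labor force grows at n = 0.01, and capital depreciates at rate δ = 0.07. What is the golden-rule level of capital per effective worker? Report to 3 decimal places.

k_gold ≈ 7.978

Capital per effective worker breaks even when investment replaces (n + g + δ)·k; here n + g + δ = 0.1.
Golden rule sets MPK = n+g+δ: 0.37·k^(0.37−1) = 0.1, so k_gold = (0.37/0.1)^(1/0.63) ≈ 7.9782.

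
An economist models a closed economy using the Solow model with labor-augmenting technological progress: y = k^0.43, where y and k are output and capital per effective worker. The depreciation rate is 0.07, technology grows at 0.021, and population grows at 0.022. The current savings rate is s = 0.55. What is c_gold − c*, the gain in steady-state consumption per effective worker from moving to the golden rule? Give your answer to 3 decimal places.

Break-even investment rate: n + g + δ = 0.022 + 0.021 + 0.07 = 0.113.
Current steady state (s = 0.55): k* = (0.55/0.113)^(1/0.57) ≈ 16.0606, y* = 16.0606^0.43 ≈ 3.2997, c* = (1−0.55)·3.2997 ≈ 1.4849.
At the golden rule the marginal product of capital equals n+g+δ: 0.43·k^(0.43−1) = 0.113. Solving, k_gold = (0.43/0.113)^(1/0.57) ≈ 10.4286.
y_gold = 10.4286^0.43 ≈ 2.7406, c_gold = y_gold − 0.113·k_gold ≈ 1.5621.
Gain: Δc = 1.5621 − 1.4849 ≈ 0.0772.

Δc ≈ 0.077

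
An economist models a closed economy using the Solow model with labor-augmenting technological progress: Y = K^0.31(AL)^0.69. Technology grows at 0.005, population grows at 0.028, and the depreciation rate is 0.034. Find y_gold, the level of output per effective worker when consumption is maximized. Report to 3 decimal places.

y_gold ≈ 1.990

Break-even investment rate: n + g + δ = 0.028 + 0.005 + 0.034 = 0.067.
Maximizing c = f(k) − (n+g+δ)·k gives f'(k) = n+g+δ, i.e. 0.31·k^(0.31−1) = 0.067, so k_gold = (0.31/0.067)^(1/0.69) ≈ 9.2084.
Output: y_gold = k_gold^0.31 = 9.2084^0.31 ≈ 1.9902.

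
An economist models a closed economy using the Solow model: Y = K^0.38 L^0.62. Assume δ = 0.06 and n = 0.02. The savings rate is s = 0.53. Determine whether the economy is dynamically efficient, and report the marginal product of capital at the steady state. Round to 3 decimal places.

dynamically inefficient; MPK ≈ 0.057

The effective depreciation rate is n + δ = 0.02 + 0.06 = 0.08.
Steady-state k*: s·k^0.38 = 0.08·k gives k* = (0.53/0.08)^(1/0.62) ≈ 21.1102.
MPK = 0.38·21.1102^(-0.62) ≈ 0.0574.
MPK < n+δ = 0.08, so the economy is dynamically inefficient (over-saving).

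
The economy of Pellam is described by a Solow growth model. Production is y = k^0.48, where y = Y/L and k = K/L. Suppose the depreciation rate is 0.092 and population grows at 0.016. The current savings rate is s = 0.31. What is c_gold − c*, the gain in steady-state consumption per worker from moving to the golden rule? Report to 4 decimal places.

Capital per worker breaks even when investment replaces (n + δ)·k; here n + δ = 0.108.
Current steady state (s = 0.31): k* = (0.31/0.108)^(1/0.52) ≈ 7.5971, y* = 7.5971^0.48 ≈ 2.6467, c* = (1−0.31)·2.6467 ≈ 1.8263.
Maximizing c = f(k) − (n+δ)·k gives f'(k) = n+δ, i.e. 0.48·k^(0.48−1) = 0.108, so k_gold = (0.48/0.108)^(1/0.52) ≈ 17.6118.
y_gold = 17.6118^0.48 ≈ 3.9626, c_gold = y_gold − 0.108·k_gold ≈ 2.0606.
Gain: Δc = 2.0606 − 1.8263 ≈ 0.2343.

Δc ≈ 0.2343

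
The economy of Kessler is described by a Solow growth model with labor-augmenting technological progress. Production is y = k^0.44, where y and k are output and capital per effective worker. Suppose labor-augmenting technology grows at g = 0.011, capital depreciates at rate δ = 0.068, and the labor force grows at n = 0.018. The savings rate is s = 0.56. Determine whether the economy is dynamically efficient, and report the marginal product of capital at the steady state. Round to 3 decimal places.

dynamically inefficient; MPK ≈ 0.076

n + g + δ = 0.018 + 0.011 + 0.068 = 0.097.
Steady-state k*: s·k^0.44 = 0.097·k gives k* = (0.56/0.097)^(1/0.56) ≈ 22.8914.
MPK = 0.44·22.8914^(-0.56) ≈ 0.0762.
MPK < n+g+δ = 0.097, so the economy is dynamically inefficient (over-saving).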